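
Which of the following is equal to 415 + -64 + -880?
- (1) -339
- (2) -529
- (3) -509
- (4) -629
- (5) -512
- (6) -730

First: 415 + -64 = 351
Then: 351 + -880 = -529
2) -529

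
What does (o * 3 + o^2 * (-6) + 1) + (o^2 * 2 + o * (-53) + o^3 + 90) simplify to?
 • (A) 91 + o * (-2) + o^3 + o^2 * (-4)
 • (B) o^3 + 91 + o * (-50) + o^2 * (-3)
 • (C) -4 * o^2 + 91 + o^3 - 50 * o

Adding the polynomials and combining like terms:
(o*3 + o^2*(-6) + 1) + (o^2*2 + o*(-53) + o^3 + 90)
= -4 * o^2 + 91 + o^3 - 50 * o
C) -4 * o^2 + 91 + o^3 - 50 * o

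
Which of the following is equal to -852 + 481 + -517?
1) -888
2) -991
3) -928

First: -852 + 481 = -371
Then: -371 + -517 = -888
1) -888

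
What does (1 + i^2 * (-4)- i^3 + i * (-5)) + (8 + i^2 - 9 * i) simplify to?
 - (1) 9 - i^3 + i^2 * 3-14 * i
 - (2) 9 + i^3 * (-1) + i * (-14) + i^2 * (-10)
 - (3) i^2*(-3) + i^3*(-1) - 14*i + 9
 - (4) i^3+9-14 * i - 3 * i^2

Adding the polynomials and combining like terms:
(1 + i^2*(-4) - i^3 + i*(-5)) + (8 + i^2 - 9*i)
= i^2*(-3) + i^3*(-1) - 14*i + 9
3) i^2*(-3) + i^3*(-1) - 14*i + 9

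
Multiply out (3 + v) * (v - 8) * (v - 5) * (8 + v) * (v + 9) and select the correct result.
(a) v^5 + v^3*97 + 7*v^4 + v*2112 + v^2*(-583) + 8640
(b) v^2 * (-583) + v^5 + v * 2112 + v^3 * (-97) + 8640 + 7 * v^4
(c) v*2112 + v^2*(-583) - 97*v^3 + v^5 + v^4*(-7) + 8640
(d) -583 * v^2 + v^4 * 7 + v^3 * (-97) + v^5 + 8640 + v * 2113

Expanding (3 + v) * (v - 8) * (v - 5) * (8 + v) * (v + 9):
= v^2 * (-583) + v^5 + v * 2112 + v^3 * (-97) + 8640 + 7 * v^4
b) v^2 * (-583) + v^5 + v * 2112 + v^3 * (-97) + 8640 + 7 * v^4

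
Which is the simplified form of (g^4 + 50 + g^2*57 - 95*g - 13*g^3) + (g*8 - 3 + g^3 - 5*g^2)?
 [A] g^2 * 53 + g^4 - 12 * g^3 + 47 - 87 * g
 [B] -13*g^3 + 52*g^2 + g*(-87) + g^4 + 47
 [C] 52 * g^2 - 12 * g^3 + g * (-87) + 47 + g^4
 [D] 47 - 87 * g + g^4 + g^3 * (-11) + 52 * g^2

Adding the polynomials and combining like terms:
(g^4 + 50 + g^2*57 - 95*g - 13*g^3) + (g*8 - 3 + g^3 - 5*g^2)
= 52 * g^2 - 12 * g^3 + g * (-87) + 47 + g^4
C) 52 * g^2 - 12 * g^3 + g * (-87) + 47 + g^4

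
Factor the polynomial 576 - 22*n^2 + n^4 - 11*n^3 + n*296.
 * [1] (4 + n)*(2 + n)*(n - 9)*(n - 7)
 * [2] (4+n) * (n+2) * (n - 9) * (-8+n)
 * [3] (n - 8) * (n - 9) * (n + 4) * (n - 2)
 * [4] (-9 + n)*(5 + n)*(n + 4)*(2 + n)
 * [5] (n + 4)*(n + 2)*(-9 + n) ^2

We need to factor 576 - 22*n^2 + n^4 - 11*n^3 + n*296.
The factored form is (4+n) * (n+2) * (n - 9) * (-8+n).
2) (4+n) * (n+2) * (n - 9) * (-8+n)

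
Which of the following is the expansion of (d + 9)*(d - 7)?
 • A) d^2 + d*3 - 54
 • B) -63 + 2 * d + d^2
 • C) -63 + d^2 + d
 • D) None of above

Expanding (d + 9)*(d - 7):
= -63 + 2 * d + d^2
B) -63 + 2 * d + d^2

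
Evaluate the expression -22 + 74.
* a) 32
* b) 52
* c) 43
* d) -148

-22 + 74 = 52
b) 52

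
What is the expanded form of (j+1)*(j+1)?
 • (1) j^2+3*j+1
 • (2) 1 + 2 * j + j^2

Expanding (j+1)*(j+1):
= 1 + 2 * j + j^2
2) 1 + 2 * j + j^2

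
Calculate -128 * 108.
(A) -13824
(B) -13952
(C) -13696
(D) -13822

-128 * 108 = -13824
A) -13824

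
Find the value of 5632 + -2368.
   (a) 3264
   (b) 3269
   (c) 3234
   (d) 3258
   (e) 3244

5632 + -2368 = 3264
a) 3264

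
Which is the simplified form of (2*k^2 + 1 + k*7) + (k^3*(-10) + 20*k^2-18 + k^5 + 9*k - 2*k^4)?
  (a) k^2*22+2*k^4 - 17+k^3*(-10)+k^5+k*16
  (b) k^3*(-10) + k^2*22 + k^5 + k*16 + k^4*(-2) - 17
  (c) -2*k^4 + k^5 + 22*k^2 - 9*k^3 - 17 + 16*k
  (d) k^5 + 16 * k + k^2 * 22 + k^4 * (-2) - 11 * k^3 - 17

Adding the polynomials and combining like terms:
(2*k^2 + 1 + k*7) + (k^3*(-10) + 20*k^2 - 18 + k^5 + 9*k - 2*k^4)
= k^3*(-10) + k^2*22 + k^5 + k*16 + k^4*(-2) - 17
b) k^3*(-10) + k^2*22 + k^5 + k*16 + k^4*(-2) - 17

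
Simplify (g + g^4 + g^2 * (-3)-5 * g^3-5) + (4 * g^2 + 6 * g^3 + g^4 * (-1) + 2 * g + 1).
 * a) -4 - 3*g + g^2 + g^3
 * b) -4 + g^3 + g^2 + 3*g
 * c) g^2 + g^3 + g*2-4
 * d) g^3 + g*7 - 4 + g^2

Adding the polynomials and combining like terms:
(g + g^4 + g^2*(-3) - 5*g^3 - 5) + (4*g^2 + 6*g^3 + g^4*(-1) + 2*g + 1)
= -4 + g^3 + g^2 + 3*g
b) -4 + g^3 + g^2 + 3*g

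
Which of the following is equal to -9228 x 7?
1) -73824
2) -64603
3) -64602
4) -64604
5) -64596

-9228 * 7 = -64596
5) -64596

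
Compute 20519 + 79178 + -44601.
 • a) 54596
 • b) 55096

First: 20519 + 79178 = 99697
Then: 99697 + -44601 = 55096
b) 55096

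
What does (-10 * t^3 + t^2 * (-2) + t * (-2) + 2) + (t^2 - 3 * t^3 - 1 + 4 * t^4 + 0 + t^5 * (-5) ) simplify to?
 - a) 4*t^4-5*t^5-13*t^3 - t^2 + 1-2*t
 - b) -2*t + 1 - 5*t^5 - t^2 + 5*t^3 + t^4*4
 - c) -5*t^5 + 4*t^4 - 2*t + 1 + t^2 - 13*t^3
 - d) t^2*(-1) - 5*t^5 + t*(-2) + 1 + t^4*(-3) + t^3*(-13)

Adding the polynomials and combining like terms:
(-10*t^3 + t^2*(-2) + t*(-2) + 2) + (t^2 - 3*t^3 - 1 + 4*t^4 + 0 + t^5*(-5))
= 4*t^4-5*t^5-13*t^3 - t^2 + 1-2*t
a) 4*t^4-5*t^5-13*t^3 - t^2 + 1-2*t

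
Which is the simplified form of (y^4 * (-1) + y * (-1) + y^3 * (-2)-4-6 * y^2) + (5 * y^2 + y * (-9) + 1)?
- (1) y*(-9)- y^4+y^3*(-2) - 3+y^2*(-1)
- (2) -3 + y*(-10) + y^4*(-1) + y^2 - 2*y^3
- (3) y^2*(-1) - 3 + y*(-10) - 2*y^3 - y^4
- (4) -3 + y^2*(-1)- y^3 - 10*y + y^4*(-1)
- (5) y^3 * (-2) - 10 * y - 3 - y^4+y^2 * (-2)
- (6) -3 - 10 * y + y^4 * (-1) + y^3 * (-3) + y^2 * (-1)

Adding the polynomials and combining like terms:
(y^4*(-1) + y*(-1) + y^3*(-2) - 4 - 6*y^2) + (5*y^2 + y*(-9) + 1)
= y^2*(-1) - 3 + y*(-10) - 2*y^3 - y^4
3) y^2*(-1) - 3 + y*(-10) - 2*y^3 - y^4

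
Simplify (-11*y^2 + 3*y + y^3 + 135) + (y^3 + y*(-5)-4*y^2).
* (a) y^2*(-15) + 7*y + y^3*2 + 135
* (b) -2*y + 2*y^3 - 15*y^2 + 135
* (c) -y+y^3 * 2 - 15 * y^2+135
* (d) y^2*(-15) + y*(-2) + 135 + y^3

Adding the polynomials and combining like terms:
(-11*y^2 + 3*y + y^3 + 135) + (y^3 + y*(-5) - 4*y^2)
= -2*y + 2*y^3 - 15*y^2 + 135
b) -2*y + 2*y^3 - 15*y^2 + 135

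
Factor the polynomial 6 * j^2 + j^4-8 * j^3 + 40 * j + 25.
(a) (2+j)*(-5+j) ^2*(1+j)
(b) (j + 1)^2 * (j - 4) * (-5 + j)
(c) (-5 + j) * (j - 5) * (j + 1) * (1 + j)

We need to factor 6 * j^2 + j^4-8 * j^3 + 40 * j + 25.
The factored form is (-5 + j) * (j - 5) * (j + 1) * (1 + j).
c) (-5 + j) * (j - 5) * (j + 1) * (1 + j)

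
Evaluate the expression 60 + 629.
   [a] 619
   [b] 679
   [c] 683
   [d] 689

60 + 629 = 689
d) 689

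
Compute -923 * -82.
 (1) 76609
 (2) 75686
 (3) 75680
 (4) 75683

-923 * -82 = 75686
2) 75686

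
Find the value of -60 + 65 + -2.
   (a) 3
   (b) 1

First: -60 + 65 = 5
Then: 5 + -2 = 3
a) 3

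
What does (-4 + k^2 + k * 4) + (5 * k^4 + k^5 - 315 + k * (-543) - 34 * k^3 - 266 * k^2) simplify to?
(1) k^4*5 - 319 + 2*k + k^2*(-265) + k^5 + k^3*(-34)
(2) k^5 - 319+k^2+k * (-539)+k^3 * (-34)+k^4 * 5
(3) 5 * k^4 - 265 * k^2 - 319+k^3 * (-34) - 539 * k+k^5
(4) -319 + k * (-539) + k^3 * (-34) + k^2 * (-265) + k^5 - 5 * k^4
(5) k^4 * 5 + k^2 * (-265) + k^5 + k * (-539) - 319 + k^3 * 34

Adding the polynomials and combining like terms:
(-4 + k^2 + k*4) + (5*k^4 + k^5 - 315 + k*(-543) - 34*k^3 - 266*k^2)
= 5 * k^4 - 265 * k^2 - 319+k^3 * (-34) - 539 * k+k^5
3) 5 * k^4 - 265 * k^2 - 319+k^3 * (-34) - 539 * k+k^5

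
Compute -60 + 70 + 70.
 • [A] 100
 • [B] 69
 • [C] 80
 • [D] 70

First: -60 + 70 = 10
Then: 10 + 70 = 80
C) 80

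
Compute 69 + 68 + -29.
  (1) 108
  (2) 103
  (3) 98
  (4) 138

First: 69 + 68 = 137
Then: 137 + -29 = 108
1) 108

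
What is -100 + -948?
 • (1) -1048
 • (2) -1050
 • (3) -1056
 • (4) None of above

-100 + -948 = -1048
1) -1048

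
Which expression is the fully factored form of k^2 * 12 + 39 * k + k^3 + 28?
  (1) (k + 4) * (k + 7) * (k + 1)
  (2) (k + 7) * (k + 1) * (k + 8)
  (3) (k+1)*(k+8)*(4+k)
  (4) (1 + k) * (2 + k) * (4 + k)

We need to factor k^2 * 12 + 39 * k + k^3 + 28.
The factored form is (k + 4) * (k + 7) * (k + 1).
1) (k + 4) * (k + 7) * (k + 1)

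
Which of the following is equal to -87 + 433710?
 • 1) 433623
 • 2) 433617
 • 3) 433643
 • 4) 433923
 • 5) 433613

-87 + 433710 = 433623
1) 433623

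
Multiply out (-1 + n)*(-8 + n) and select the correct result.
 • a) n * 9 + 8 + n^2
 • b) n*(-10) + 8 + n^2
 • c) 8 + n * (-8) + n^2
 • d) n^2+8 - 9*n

Expanding (-1 + n)*(-8 + n):
= n^2+8 - 9*n
d) n^2+8 - 9*n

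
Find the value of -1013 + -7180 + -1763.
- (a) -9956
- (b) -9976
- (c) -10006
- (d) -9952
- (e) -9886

First: -1013 + -7180 = -8193
Then: -8193 + -1763 = -9956
a) -9956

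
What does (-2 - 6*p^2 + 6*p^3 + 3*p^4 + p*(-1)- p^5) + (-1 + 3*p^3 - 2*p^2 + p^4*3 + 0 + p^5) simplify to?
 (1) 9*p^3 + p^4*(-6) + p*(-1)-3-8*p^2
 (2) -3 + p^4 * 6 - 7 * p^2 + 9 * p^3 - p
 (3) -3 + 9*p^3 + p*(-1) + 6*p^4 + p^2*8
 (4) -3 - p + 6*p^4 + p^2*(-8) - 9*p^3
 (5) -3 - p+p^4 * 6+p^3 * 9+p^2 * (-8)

Adding the polynomials and combining like terms:
(-2 - 6*p^2 + 6*p^3 + 3*p^4 + p*(-1) - p^5) + (-1 + 3*p^3 - 2*p^2 + p^4*3 + 0 + p^5)
= -3 - p+p^4 * 6+p^3 * 9+p^2 * (-8)
5) -3 - p+p^4 * 6+p^3 * 9+p^2 * (-8)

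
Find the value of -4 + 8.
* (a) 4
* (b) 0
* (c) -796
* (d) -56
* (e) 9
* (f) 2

-4 + 8 = 4
a) 4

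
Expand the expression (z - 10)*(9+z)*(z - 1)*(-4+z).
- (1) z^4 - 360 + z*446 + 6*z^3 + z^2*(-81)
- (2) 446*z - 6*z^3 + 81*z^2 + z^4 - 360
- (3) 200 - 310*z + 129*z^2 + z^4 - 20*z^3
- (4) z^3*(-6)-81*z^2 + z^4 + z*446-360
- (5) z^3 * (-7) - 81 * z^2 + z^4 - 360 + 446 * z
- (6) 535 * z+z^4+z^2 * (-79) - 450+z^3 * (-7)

Expanding (z - 10)*(9+z)*(z - 1)*(-4+z):
= z^3*(-6)-81*z^2 + z^4 + z*446-360
4) z^3*(-6)-81*z^2 + z^4 + z*446-360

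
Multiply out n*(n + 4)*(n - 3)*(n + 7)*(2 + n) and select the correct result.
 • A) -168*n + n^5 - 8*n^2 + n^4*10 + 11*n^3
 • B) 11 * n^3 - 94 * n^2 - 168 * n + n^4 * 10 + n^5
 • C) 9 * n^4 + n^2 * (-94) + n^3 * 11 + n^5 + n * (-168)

Expanding n*(n + 4)*(n - 3)*(n + 7)*(2 + n):
= 11 * n^3 - 94 * n^2 - 168 * n + n^4 * 10 + n^5
B) 11 * n^3 - 94 * n^2 - 168 * n + n^4 * 10 + n^5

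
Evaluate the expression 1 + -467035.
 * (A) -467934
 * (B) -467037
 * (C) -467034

1 + -467035 = -467034
C) -467034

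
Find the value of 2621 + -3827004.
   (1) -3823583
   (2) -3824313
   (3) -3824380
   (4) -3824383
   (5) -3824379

2621 + -3827004 = -3824383
4) -3824383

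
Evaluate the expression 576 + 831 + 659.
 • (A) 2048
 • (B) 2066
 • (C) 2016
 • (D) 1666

First: 576 + 831 = 1407
Then: 1407 + 659 = 2066
B) 2066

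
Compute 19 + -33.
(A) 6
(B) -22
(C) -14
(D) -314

19 + -33 = -14
C) -14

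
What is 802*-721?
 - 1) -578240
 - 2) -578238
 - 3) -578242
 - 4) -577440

802 * -721 = -578242
3) -578242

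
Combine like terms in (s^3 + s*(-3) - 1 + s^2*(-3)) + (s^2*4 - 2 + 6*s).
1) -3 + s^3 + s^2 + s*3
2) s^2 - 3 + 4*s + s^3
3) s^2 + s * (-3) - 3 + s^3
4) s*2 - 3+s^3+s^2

Adding the polynomials and combining like terms:
(s^3 + s*(-3) - 1 + s^2*(-3)) + (s^2*4 - 2 + 6*s)
= -3 + s^3 + s^2 + s*3
1) -3 + s^3 + s^2 + s*3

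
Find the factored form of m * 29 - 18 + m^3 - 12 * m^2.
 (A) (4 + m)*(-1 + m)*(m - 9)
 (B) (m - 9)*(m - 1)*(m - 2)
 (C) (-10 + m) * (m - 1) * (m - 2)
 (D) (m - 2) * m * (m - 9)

We need to factor m * 29 - 18 + m^3 - 12 * m^2.
The factored form is (m - 9)*(m - 1)*(m - 2).
B) (m - 9)*(m - 1)*(m - 2)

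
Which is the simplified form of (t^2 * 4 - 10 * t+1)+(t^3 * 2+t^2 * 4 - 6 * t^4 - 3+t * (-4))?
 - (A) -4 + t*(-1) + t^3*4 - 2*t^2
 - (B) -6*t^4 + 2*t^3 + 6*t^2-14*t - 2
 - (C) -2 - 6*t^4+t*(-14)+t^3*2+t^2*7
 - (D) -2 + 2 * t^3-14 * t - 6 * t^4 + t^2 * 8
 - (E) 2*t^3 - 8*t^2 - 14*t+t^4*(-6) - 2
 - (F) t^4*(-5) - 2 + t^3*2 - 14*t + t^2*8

Adding the polynomials and combining like terms:
(t^2*4 - 10*t + 1) + (t^3*2 + t^2*4 - 6*t^4 - 3 + t*(-4))
= -2 + 2 * t^3-14 * t - 6 * t^4 + t^2 * 8
D) -2 + 2 * t^3-14 * t - 6 * t^4 + t^2 * 8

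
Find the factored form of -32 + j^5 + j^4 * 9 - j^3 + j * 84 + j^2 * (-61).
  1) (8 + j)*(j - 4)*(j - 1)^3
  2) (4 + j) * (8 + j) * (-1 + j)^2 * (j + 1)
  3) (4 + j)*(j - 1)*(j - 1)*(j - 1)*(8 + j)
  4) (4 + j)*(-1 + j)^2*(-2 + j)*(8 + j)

We need to factor -32 + j^5 + j^4 * 9 - j^3 + j * 84 + j^2 * (-61).
The factored form is (4 + j)*(j - 1)*(j - 1)*(j - 1)*(8 + j).
3) (4 + j)*(j - 1)*(j - 1)*(j - 1)*(8 + j)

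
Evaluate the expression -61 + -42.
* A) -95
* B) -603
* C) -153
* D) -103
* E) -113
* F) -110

-61 + -42 = -103
D) -103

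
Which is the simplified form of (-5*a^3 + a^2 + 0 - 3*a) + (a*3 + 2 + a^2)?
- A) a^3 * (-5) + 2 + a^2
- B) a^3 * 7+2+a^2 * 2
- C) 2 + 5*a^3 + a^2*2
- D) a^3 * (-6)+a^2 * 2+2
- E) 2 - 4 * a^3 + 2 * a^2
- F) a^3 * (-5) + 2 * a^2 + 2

Adding the polynomials and combining like terms:
(-5*a^3 + a^2 + 0 - 3*a) + (a*3 + 2 + a^2)
= a^3 * (-5) + 2 * a^2 + 2
F) a^3 * (-5) + 2 * a^2 + 2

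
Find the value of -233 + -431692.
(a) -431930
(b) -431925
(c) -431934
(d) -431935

-233 + -431692 = -431925
b) -431925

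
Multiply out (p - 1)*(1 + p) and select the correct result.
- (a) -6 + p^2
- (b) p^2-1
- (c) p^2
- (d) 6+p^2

Expanding (p - 1)*(1 + p):
= p^2-1
b) p^2-1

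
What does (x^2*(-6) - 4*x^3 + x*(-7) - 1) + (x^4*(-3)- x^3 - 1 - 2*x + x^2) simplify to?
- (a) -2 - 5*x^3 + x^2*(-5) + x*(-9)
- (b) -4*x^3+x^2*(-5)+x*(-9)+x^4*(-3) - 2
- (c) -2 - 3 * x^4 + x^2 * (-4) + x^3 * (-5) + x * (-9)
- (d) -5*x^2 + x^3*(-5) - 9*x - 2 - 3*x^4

Adding the polynomials and combining like terms:
(x^2*(-6) - 4*x^3 + x*(-7) - 1) + (x^4*(-3) - x^3 - 1 - 2*x + x^2)
= -5*x^2 + x^3*(-5) - 9*x - 2 - 3*x^4
d) -5*x^2 + x^3*(-5) - 9*x - 2 - 3*x^4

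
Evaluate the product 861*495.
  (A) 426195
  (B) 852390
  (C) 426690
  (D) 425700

861 * 495 = 426195
A) 426195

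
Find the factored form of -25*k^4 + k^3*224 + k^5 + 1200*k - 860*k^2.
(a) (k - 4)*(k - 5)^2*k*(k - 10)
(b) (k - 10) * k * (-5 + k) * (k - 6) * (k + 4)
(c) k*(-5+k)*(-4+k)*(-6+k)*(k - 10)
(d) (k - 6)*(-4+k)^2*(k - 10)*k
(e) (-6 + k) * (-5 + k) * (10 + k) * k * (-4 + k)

We need to factor -25*k^4 + k^3*224 + k^5 + 1200*k - 860*k^2.
The factored form is k*(-5+k)*(-4+k)*(-6+k)*(k - 10).
c) k*(-5+k)*(-4+k)*(-6+k)*(k - 10)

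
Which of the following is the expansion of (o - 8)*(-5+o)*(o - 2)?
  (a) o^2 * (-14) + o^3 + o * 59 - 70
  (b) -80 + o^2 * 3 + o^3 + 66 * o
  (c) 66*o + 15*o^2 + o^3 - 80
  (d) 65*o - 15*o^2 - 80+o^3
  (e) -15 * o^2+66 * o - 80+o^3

Expanding (o - 8)*(-5+o)*(o - 2):
= -15 * o^2+66 * o - 80+o^3
e) -15 * o^2+66 * o - 80+o^3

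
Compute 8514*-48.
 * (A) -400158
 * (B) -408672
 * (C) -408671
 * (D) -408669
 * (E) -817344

8514 * -48 = -408672
B) -408672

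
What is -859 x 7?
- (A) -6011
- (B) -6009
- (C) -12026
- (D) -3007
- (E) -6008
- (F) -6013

-859 * 7 = -6013
F) -6013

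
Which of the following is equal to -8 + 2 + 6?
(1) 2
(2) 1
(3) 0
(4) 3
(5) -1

First: -8 + 2 = -6
Then: -6 + 6 = 0
3) 0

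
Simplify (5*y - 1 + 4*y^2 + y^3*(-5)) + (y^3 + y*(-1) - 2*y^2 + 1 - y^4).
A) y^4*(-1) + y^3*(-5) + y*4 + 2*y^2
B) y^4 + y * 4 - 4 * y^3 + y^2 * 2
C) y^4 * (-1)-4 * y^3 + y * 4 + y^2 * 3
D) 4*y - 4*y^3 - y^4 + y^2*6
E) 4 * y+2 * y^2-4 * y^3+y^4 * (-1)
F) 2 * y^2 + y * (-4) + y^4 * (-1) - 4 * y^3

Adding the polynomials and combining like terms:
(5*y - 1 + 4*y^2 + y^3*(-5)) + (y^3 + y*(-1) - 2*y^2 + 1 - y^4)
= 4 * y+2 * y^2-4 * y^3+y^4 * (-1)
E) 4 * y+2 * y^2-4 * y^3+y^4 * (-1)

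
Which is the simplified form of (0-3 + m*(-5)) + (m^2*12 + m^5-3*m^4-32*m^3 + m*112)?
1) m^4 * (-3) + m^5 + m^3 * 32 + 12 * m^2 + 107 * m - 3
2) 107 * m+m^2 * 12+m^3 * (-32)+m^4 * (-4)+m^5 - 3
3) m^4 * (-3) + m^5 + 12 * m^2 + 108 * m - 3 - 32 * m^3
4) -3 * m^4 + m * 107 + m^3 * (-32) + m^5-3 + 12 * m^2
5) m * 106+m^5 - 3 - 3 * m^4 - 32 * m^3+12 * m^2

Adding the polynomials and combining like terms:
(0 - 3 + m*(-5)) + (m^2*12 + m^5 - 3*m^4 - 32*m^3 + m*112)
= -3 * m^4 + m * 107 + m^3 * (-32) + m^5-3 + 12 * m^2
4) -3 * m^4 + m * 107 + m^3 * (-32) + m^5-3 + 12 * m^2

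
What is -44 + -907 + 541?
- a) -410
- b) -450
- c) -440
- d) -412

First: -44 + -907 = -951
Then: -951 + 541 = -410
a) -410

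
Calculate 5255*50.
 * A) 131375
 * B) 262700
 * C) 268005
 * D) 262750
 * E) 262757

5255 * 50 = 262750
D) 262750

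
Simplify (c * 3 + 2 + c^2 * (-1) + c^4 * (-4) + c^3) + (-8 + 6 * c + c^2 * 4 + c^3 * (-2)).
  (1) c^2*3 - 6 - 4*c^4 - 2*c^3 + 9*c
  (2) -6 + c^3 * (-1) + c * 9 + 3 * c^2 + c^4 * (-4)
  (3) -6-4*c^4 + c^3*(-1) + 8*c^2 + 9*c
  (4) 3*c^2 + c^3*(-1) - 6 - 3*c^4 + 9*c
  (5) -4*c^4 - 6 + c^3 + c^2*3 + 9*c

Adding the polynomials and combining like terms:
(c*3 + 2 + c^2*(-1) + c^4*(-4) + c^3) + (-8 + 6*c + c^2*4 + c^3*(-2))
= -6 + c^3 * (-1) + c * 9 + 3 * c^2 + c^4 * (-4)
2) -6 + c^3 * (-1) + c * 9 + 3 * c^2 + c^4 * (-4)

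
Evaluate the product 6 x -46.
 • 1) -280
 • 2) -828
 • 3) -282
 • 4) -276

6 * -46 = -276
4) -276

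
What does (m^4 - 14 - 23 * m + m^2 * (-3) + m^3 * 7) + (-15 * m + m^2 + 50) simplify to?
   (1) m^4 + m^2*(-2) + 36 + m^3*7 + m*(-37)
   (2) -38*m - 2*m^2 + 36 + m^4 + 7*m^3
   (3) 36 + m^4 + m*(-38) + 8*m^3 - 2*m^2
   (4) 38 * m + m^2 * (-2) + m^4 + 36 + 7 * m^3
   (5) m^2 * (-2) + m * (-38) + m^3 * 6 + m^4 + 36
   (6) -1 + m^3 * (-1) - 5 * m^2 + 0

Adding the polynomials and combining like terms:
(m^4 - 14 - 23*m + m^2*(-3) + m^3*7) + (-15*m + m^2 + 50)
= -38*m - 2*m^2 + 36 + m^4 + 7*m^3
2) -38*m - 2*m^2 + 36 + m^4 + 7*m^3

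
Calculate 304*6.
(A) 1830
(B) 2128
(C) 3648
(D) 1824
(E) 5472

304 * 6 = 1824
D) 1824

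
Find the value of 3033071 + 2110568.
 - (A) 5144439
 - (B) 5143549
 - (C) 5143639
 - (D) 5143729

3033071 + 2110568 = 5143639
C) 5143639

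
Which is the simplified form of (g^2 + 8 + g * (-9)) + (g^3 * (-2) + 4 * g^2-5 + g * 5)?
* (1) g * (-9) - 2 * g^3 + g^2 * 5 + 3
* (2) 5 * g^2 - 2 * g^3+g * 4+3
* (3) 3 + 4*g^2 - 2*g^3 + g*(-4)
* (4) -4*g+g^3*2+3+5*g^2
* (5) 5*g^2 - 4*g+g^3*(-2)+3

Adding the polynomials and combining like terms:
(g^2 + 8 + g*(-9)) + (g^3*(-2) + 4*g^2 - 5 + g*5)
= 5*g^2 - 4*g+g^3*(-2)+3
5) 5*g^2 - 4*g+g^3*(-2)+3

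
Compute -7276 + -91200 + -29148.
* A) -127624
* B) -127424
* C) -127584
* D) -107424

First: -7276 + -91200 = -98476
Then: -98476 + -29148 = -127624
A) -127624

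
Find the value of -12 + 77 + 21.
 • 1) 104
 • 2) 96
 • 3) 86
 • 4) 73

First: -12 + 77 = 65
Then: 65 + 21 = 86
3) 86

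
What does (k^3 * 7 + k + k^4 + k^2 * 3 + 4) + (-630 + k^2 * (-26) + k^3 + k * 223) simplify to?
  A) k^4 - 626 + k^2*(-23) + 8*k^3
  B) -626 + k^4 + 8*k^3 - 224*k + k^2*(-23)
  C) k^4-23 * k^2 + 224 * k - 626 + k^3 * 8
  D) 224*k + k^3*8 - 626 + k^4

Adding the polynomials and combining like terms:
(k^3*7 + k + k^4 + k^2*3 + 4) + (-630 + k^2*(-26) + k^3 + k*223)
= k^4-23 * k^2 + 224 * k - 626 + k^3 * 8
C) k^4-23 * k^2 + 224 * k - 626 + k^3 * 8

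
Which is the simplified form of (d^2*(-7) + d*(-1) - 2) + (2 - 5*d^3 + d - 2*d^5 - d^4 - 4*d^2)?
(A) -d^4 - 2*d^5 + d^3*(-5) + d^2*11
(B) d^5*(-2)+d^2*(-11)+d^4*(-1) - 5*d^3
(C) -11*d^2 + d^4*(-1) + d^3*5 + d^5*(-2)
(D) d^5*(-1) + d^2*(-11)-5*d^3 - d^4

Adding the polynomials and combining like terms:
(d^2*(-7) + d*(-1) - 2) + (2 - 5*d^3 + d - 2*d^5 - d^4 - 4*d^2)
= d^5*(-2)+d^2*(-11)+d^4*(-1) - 5*d^3
B) d^5*(-2)+d^2*(-11)+d^4*(-1) - 5*d^3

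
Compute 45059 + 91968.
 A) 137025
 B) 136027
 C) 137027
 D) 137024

45059 + 91968 = 137027
C) 137027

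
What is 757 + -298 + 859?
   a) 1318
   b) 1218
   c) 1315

First: 757 + -298 = 459
Then: 459 + 859 = 1318
a) 1318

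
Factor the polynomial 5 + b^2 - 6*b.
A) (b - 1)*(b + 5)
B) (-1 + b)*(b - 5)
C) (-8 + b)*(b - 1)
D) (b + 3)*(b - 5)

We need to factor 5 + b^2 - 6*b.
The factored form is (-1 + b)*(b - 5).
B) (-1 + b)*(b - 5)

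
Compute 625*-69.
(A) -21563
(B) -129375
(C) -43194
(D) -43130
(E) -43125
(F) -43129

625 * -69 = -43125
E) -43125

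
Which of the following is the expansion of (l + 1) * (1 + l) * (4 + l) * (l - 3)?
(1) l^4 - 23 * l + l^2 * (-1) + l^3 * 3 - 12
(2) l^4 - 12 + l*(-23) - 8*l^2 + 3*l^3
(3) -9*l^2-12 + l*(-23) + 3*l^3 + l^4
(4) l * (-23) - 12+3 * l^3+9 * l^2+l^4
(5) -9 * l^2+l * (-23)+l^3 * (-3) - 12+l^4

Expanding (l + 1) * (1 + l) * (4 + l) * (l - 3):
= -9*l^2-12 + l*(-23) + 3*l^3 + l^4
3) -9*l^2-12 + l*(-23) + 3*l^3 + l^4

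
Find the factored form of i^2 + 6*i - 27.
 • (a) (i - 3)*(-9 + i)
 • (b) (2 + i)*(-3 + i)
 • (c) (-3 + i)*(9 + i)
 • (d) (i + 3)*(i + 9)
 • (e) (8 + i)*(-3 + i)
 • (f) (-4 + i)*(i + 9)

We need to factor i^2 + 6*i - 27.
The factored form is (-3 + i)*(9 + i).
c) (-3 + i)*(9 + i)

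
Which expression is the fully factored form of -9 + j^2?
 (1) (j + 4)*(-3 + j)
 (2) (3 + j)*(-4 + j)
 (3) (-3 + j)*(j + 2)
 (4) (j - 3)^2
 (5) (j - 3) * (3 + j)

We need to factor -9 + j^2.
The factored form is (j - 3) * (3 + j).
5) (j - 3) * (3 + j)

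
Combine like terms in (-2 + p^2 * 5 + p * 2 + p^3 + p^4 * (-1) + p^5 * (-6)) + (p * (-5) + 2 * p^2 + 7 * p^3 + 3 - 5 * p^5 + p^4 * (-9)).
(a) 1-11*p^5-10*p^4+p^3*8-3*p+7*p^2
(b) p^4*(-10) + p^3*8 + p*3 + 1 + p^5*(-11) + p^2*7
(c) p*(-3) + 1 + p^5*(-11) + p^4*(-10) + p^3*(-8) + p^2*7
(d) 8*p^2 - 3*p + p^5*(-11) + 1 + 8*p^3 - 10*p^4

Adding the polynomials and combining like terms:
(-2 + p^2*5 + p*2 + p^3 + p^4*(-1) + p^5*(-6)) + (p*(-5) + 2*p^2 + 7*p^3 + 3 - 5*p^5 + p^4*(-9))
= 1-11*p^5-10*p^4+p^3*8-3*p+7*p^2
a) 1-11*p^5-10*p^4+p^3*8-3*p+7*p^2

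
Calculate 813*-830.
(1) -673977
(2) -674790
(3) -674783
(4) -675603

813 * -830 = -674790
2) -674790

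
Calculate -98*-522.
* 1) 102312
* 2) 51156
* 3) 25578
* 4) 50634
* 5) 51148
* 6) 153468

-98 * -522 = 51156
2) 51156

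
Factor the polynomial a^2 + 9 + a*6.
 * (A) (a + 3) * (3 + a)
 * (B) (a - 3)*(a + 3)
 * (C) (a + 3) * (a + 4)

We need to factor a^2 + 9 + a*6.
The factored form is (a + 3) * (3 + a).
A) (a + 3) * (3 + a)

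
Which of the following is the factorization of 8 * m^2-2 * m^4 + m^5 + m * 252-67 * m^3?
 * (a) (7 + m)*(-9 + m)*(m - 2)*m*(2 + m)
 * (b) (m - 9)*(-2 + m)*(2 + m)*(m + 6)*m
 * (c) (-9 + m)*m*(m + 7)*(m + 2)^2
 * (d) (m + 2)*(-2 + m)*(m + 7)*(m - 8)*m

We need to factor 8 * m^2-2 * m^4 + m^5 + m * 252-67 * m^3.
The factored form is (7 + m)*(-9 + m)*(m - 2)*m*(2 + m).
a) (7 + m)*(-9 + m)*(m - 2)*m*(2 + m)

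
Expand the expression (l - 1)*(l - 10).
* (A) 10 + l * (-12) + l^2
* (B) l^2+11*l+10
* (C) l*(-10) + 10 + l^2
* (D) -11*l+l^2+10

Expanding (l - 1)*(l - 10):
= -11*l+l^2+10
D) -11*l+l^2+10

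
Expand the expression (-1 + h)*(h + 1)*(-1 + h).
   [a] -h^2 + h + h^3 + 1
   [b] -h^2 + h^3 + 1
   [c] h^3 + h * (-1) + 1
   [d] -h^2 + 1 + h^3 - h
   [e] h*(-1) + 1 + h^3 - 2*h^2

Expanding (-1 + h)*(h + 1)*(-1 + h):
= -h^2 + 1 + h^3 - h
d) -h^2 + 1 + h^3 - h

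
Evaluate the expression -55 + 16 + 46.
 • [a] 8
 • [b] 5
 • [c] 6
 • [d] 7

First: -55 + 16 = -39
Then: -39 + 46 = 7
d) 7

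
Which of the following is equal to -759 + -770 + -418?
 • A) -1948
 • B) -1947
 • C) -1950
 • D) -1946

First: -759 + -770 = -1529
Then: -1529 + -418 = -1947
B) -1947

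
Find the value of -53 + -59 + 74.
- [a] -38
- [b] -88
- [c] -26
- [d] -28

First: -53 + -59 = -112
Then: -112 + 74 = -38
a) -38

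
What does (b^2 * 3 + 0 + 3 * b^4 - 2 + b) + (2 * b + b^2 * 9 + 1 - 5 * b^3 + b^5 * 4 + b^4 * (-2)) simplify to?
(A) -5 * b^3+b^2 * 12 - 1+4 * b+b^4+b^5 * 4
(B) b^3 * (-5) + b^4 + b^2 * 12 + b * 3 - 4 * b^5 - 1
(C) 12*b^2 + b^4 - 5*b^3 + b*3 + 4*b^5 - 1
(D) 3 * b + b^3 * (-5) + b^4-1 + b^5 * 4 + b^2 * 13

Adding the polynomials and combining like terms:
(b^2*3 + 0 + 3*b^4 - 2 + b) + (2*b + b^2*9 + 1 - 5*b^3 + b^5*4 + b^4*(-2))
= 12*b^2 + b^4 - 5*b^3 + b*3 + 4*b^5 - 1
C) 12*b^2 + b^4 - 5*b^3 + b*3 + 4*b^5 - 1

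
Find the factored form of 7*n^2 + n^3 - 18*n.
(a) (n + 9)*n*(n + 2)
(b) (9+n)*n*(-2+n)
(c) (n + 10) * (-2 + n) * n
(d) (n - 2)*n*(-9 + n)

We need to factor 7*n^2 + n^3 - 18*n.
The factored form is (9+n)*n*(-2+n).
b) (9+n)*n*(-2+n)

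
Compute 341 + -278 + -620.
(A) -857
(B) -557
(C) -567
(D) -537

First: 341 + -278 = 63
Then: 63 + -620 = -557
B) -557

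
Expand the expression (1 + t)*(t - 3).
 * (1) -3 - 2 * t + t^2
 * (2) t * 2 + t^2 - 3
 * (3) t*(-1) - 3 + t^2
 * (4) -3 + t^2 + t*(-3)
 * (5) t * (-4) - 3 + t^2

Expanding (1 + t)*(t - 3):
= -3 - 2 * t + t^2
1) -3 - 2 * t + t^2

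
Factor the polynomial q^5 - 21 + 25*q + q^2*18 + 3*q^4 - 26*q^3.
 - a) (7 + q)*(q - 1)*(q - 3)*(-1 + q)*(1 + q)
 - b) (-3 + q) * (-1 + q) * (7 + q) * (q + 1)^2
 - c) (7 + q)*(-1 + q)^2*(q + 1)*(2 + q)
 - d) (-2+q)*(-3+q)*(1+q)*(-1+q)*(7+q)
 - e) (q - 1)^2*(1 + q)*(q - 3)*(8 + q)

We need to factor q^5 - 21 + 25*q + q^2*18 + 3*q^4 - 26*q^3.
The factored form is (7 + q)*(q - 1)*(q - 3)*(-1 + q)*(1 + q).
a) (7 + q)*(q - 1)*(q - 3)*(-1 + q)*(1 + q)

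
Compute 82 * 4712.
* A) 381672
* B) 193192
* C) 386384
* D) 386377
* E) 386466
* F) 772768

82 * 4712 = 386384
C) 386384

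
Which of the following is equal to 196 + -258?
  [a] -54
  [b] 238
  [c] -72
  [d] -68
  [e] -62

196 + -258 = -62
e) -62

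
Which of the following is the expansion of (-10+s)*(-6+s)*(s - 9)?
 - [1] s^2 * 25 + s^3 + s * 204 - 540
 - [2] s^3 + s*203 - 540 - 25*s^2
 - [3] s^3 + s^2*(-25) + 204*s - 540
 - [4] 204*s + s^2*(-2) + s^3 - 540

Expanding (-10+s)*(-6+s)*(s - 9):
= s^3 + s^2*(-25) + 204*s - 540
3) s^3 + s^2*(-25) + 204*s - 540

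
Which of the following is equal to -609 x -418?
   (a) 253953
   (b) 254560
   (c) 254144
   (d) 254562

-609 * -418 = 254562
d) 254562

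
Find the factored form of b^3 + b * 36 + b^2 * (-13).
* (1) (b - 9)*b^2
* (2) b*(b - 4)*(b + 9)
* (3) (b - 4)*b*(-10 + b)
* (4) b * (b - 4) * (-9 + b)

We need to factor b^3 + b * 36 + b^2 * (-13).
The factored form is b * (b - 4) * (-9 + b).
4) b * (b - 4) * (-9 + b)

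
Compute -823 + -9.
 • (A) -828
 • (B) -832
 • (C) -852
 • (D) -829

-823 + -9 = -832
B) -832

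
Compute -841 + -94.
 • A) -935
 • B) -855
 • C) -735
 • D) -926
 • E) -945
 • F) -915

-841 + -94 = -935
A) -935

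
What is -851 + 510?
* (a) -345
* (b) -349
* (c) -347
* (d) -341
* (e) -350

-851 + 510 = -341
d) -341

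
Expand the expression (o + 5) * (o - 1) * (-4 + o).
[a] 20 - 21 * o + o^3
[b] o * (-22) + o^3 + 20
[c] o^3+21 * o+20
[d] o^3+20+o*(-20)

Expanding (o + 5) * (o - 1) * (-4 + o):
= 20 - 21 * o + o^3
a) 20 - 21 * o + o^3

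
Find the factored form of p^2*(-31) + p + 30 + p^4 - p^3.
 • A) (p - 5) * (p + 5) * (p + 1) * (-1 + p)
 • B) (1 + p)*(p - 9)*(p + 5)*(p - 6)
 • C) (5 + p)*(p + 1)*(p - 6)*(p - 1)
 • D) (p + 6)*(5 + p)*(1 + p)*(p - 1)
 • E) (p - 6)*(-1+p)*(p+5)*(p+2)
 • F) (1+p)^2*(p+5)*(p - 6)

We need to factor p^2*(-31) + p + 30 + p^4 - p^3.
The factored form is (5 + p)*(p + 1)*(p - 6)*(p - 1).
C) (5 + p)*(p + 1)*(p - 6)*(p - 1)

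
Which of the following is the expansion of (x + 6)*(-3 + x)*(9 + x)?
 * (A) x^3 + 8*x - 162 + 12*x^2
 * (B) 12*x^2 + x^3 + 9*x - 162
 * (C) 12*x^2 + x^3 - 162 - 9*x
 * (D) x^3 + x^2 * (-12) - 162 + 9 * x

Expanding (x + 6)*(-3 + x)*(9 + x):
= 12*x^2 + x^3 + 9*x - 162
B) 12*x^2 + x^3 + 9*x - 162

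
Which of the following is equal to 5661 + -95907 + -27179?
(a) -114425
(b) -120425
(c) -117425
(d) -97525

First: 5661 + -95907 = -90246
Then: -90246 + -27179 = -117425
c) -117425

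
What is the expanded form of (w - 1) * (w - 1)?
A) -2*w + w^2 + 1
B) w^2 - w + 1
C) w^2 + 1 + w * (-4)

Expanding (w - 1) * (w - 1):
= -2*w + w^2 + 1
A) -2*w + w^2 + 1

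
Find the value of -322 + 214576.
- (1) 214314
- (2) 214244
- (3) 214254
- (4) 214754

-322 + 214576 = 214254
3) 214254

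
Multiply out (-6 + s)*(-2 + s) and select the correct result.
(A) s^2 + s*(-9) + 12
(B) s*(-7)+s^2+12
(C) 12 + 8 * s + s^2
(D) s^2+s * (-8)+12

Expanding (-6 + s)*(-2 + s):
= s^2+s * (-8)+12
D) s^2+s * (-8)+12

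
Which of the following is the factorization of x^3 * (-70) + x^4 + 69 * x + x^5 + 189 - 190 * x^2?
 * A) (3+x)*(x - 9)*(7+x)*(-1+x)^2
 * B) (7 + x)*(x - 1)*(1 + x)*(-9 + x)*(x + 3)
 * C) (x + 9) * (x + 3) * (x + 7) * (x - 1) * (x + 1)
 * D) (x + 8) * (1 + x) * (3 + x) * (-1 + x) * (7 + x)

We need to factor x^3 * (-70) + x^4 + 69 * x + x^5 + 189 - 190 * x^2.
The factored form is (7 + x)*(x - 1)*(1 + x)*(-9 + x)*(x + 3).
B) (7 + x)*(x - 1)*(1 + x)*(-9 + x)*(x + 3)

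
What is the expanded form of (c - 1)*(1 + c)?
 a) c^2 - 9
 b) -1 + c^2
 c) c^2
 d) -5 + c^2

Expanding (c - 1)*(1 + c):
= -1 + c^2
b) -1 + c^2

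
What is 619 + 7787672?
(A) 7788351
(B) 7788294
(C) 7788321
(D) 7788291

619 + 7787672 = 7788291
D) 7788291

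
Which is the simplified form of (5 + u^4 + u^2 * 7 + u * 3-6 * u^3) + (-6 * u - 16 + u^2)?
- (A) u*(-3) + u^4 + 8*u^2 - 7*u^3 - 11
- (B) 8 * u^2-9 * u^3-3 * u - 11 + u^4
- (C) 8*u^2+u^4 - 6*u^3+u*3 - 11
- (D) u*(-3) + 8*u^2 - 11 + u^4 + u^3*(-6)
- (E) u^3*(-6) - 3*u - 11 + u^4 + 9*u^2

Adding the polynomials and combining like terms:
(5 + u^4 + u^2*7 + u*3 - 6*u^3) + (-6*u - 16 + u^2)
= u*(-3) + 8*u^2 - 11 + u^4 + u^3*(-6)
D) u*(-3) + 8*u^2 - 11 + u^4 + u^3*(-6)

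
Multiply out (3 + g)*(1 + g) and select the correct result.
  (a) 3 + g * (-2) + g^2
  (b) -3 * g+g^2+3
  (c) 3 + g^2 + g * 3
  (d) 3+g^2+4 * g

Expanding (3 + g)*(1 + g):
= 3+g^2+4 * g
d) 3+g^2+4 * g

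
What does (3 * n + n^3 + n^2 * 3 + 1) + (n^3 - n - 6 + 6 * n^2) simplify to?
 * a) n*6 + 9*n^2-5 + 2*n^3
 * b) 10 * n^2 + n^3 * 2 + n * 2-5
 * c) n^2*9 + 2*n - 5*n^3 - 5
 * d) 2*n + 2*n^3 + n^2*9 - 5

Adding the polynomials and combining like terms:
(3*n + n^3 + n^2*3 + 1) + (n^3 - n - 6 + 6*n^2)
= 2*n + 2*n^3 + n^2*9 - 5
d) 2*n + 2*n^3 + n^2*9 - 5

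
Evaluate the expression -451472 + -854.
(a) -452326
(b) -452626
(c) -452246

-451472 + -854 = -452326
a) -452326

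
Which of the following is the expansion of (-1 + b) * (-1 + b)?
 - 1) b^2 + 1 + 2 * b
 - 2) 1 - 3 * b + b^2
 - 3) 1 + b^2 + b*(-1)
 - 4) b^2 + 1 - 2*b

Expanding (-1 + b) * (-1 + b):
= b^2 + 1 - 2*b
4) b^2 + 1 - 2*b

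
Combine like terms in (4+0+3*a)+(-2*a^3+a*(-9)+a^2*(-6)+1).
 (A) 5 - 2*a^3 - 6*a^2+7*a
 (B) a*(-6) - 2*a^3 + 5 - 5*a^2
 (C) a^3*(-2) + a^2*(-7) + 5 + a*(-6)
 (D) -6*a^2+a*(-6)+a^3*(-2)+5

Adding the polynomials and combining like terms:
(4 + 0 + 3*a) + (-2*a^3 + a*(-9) + a^2*(-6) + 1)
= -6*a^2+a*(-6)+a^3*(-2)+5
D) -6*a^2+a*(-6)+a^3*(-2)+5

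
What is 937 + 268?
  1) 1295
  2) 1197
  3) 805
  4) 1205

937 + 268 = 1205
4) 1205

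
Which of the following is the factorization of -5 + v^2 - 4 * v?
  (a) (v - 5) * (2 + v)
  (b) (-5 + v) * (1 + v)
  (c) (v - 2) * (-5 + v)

We need to factor -5 + v^2 - 4 * v.
The factored form is (-5 + v) * (1 + v).
b) (-5 + v) * (1 + v)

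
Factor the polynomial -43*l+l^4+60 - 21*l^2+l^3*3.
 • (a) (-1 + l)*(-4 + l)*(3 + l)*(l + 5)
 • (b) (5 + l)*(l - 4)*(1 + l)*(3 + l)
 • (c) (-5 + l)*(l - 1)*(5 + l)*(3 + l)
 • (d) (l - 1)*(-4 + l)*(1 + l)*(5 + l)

We need to factor -43*l+l^4+60 - 21*l^2+l^3*3.
The factored form is (-1 + l)*(-4 + l)*(3 + l)*(l + 5).
a) (-1 + l)*(-4 + l)*(3 + l)*(l + 5)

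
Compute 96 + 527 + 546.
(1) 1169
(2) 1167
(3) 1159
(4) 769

First: 96 + 527 = 623
Then: 623 + 546 = 1169
1) 1169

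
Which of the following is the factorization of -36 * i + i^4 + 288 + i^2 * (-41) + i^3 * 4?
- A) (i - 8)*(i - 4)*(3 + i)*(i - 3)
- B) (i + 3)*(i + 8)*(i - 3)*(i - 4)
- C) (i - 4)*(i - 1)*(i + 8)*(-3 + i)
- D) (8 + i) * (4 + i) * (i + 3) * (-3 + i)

We need to factor -36 * i + i^4 + 288 + i^2 * (-41) + i^3 * 4.
The factored form is (i + 3)*(i + 8)*(i - 3)*(i - 4).
B) (i + 3)*(i + 8)*(i - 3)*(i - 4)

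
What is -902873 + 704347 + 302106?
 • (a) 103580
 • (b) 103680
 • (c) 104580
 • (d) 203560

First: -902873 + 704347 = -198526
Then: -198526 + 302106 = 103580
a) 103580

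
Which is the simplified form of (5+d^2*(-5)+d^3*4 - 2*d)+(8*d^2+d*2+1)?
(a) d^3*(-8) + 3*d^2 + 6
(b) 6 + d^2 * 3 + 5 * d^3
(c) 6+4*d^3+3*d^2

Adding the polynomials and combining like terms:
(5 + d^2*(-5) + d^3*4 - 2*d) + (8*d^2 + d*2 + 1)
= 6+4*d^3+3*d^2
c) 6+4*d^3+3*d^2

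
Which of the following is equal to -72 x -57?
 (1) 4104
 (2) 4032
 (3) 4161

-72 * -57 = 4104
1) 4104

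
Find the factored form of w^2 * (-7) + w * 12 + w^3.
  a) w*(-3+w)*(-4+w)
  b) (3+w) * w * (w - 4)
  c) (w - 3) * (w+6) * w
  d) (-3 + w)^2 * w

We need to factor w^2 * (-7) + w * 12 + w^3.
The factored form is w*(-3+w)*(-4+w).
a) w*(-3+w)*(-4+w)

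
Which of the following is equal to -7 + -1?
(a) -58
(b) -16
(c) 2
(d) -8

-7 + -1 = -8
d) -8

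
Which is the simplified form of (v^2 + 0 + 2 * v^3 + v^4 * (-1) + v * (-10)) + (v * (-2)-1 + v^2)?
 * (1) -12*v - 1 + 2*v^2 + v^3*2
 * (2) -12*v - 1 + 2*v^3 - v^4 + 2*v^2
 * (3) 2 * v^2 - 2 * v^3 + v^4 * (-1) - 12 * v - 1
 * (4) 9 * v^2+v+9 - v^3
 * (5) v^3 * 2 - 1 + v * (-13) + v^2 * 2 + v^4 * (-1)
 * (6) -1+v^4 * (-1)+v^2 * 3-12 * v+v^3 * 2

Adding the polynomials and combining like terms:
(v^2 + 0 + 2*v^3 + v^4*(-1) + v*(-10)) + (v*(-2) - 1 + v^2)
= -12*v - 1 + 2*v^3 - v^4 + 2*v^2
2) -12*v - 1 + 2*v^3 - v^4 + 2*v^2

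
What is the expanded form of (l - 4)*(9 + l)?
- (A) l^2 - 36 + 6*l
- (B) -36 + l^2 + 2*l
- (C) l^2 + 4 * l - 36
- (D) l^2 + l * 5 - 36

Expanding (l - 4)*(9 + l):
= l^2 + l * 5 - 36
D) l^2 + l * 5 - 36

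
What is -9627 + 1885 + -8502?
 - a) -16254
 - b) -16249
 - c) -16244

First: -9627 + 1885 = -7742
Then: -7742 + -8502 = -16244
c) -16244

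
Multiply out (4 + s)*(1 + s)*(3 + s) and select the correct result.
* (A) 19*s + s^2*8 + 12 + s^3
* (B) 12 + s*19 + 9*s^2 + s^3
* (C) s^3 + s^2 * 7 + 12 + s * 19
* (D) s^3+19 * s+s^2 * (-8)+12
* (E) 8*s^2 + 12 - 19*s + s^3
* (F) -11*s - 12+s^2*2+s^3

Expanding (4 + s)*(1 + s)*(3 + s):
= 19*s + s^2*8 + 12 + s^3
A) 19*s + s^2*8 + 12 + s^3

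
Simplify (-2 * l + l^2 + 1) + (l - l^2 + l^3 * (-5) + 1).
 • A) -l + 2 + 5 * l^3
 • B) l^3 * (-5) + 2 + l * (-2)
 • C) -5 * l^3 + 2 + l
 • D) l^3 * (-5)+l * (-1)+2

Adding the polynomials and combining like terms:
(-2*l + l^2 + 1) + (l - l^2 + l^3*(-5) + 1)
= l^3 * (-5)+l * (-1)+2
D) l^3 * (-5)+l * (-1)+2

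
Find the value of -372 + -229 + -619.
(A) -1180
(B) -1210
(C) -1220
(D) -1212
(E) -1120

First: -372 + -229 = -601
Then: -601 + -619 = -1220
C) -1220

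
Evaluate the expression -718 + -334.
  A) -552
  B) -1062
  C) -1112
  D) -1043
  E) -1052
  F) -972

-718 + -334 = -1052
E) -1052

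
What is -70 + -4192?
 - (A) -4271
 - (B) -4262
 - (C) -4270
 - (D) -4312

-70 + -4192 = -4262
B) -4262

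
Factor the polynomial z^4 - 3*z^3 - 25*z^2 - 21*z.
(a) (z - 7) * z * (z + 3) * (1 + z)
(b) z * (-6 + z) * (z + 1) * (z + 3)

We need to factor z^4 - 3*z^3 - 25*z^2 - 21*z.
The factored form is (z - 7) * z * (z + 3) * (1 + z).
a) (z - 7) * z * (z + 3) * (1 + z)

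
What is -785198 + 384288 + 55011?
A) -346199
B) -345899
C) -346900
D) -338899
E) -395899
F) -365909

First: -785198 + 384288 = -400910
Then: -400910 + 55011 = -345899
B) -345899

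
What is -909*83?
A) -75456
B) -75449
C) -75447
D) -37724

-909 * 83 = -75447
C) -75447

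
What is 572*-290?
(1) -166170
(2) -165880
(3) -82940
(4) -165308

572 * -290 = -165880
2) -165880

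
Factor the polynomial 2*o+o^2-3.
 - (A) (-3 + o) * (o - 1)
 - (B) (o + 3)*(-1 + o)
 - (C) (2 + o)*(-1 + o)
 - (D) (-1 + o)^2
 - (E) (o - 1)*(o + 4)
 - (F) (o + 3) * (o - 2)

We need to factor 2*o+o^2-3.
The factored form is (o + 3)*(-1 + o).
B) (o + 3)*(-1 + o)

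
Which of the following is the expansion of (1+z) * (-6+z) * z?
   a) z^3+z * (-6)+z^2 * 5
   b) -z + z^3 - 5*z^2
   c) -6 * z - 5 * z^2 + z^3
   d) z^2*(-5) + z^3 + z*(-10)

Expanding (1+z) * (-6+z) * z:
= -6 * z - 5 * z^2 + z^3
c) -6 * z - 5 * z^2 + z^3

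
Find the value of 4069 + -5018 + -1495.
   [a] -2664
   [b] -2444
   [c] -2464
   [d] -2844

First: 4069 + -5018 = -949
Then: -949 + -1495 = -2444
b) -2444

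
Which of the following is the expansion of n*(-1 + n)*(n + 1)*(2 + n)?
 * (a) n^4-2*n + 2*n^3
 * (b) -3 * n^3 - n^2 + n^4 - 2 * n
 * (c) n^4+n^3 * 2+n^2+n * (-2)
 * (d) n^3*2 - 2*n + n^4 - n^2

Expanding n*(-1 + n)*(n + 1)*(2 + n):
= n^3*2 - 2*n + n^4 - n^2
d) n^3*2 - 2*n + n^4 - n^2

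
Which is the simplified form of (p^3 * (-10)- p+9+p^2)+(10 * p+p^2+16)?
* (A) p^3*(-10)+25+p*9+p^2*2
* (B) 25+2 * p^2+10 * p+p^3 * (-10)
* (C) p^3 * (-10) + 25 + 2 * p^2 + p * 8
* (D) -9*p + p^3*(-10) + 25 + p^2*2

Adding the polynomials and combining like terms:
(p^3*(-10) - p + 9 + p^2) + (10*p + p^2 + 16)
= p^3*(-10)+25+p*9+p^2*2
A) p^3*(-10)+25+p*9+p^2*2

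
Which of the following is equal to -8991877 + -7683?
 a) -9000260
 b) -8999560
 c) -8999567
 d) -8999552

-8991877 + -7683 = -8999560
b) -8999560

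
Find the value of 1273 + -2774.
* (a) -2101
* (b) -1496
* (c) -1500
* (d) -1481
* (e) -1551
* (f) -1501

1273 + -2774 = -1501
f) -1501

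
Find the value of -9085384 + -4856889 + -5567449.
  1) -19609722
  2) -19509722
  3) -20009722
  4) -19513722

First: -9085384 + -4856889 = -13942273
Then: -13942273 + -5567449 = -19509722
2) -19509722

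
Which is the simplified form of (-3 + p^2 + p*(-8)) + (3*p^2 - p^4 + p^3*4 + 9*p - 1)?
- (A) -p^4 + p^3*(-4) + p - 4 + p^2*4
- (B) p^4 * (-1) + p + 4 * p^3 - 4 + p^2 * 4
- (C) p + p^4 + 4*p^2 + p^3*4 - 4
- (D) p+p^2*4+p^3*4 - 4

Adding the polynomials and combining like terms:
(-3 + p^2 + p*(-8)) + (3*p^2 - p^4 + p^3*4 + 9*p - 1)
= p^4 * (-1) + p + 4 * p^3 - 4 + p^2 * 4
B) p^4 * (-1) + p + 4 * p^3 - 4 + p^2 * 4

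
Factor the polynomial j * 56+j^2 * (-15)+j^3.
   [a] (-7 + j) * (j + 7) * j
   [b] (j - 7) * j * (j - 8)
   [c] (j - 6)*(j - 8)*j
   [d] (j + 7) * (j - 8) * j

We need to factor j * 56+j^2 * (-15)+j^3.
The factored form is (j - 7) * j * (j - 8).
b) (j - 7) * j * (j - 8)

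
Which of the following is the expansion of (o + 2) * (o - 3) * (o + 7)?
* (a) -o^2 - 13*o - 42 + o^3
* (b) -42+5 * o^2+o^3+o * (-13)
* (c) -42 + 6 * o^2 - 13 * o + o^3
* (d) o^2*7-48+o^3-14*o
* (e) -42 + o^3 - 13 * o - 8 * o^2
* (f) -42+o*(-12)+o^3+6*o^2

Expanding (o + 2) * (o - 3) * (o + 7):
= -42 + 6 * o^2 - 13 * o + o^3
c) -42 + 6 * o^2 - 13 * o + o^3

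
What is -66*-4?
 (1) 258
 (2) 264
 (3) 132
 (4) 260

-66 * -4 = 264
2) 264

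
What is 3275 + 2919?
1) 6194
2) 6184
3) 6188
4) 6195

3275 + 2919 = 6194
1) 6194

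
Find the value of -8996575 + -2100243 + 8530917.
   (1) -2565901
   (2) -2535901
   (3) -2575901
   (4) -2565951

First: -8996575 + -2100243 = -11096818
Then: -11096818 + 8530917 = -2565901
1) -2565901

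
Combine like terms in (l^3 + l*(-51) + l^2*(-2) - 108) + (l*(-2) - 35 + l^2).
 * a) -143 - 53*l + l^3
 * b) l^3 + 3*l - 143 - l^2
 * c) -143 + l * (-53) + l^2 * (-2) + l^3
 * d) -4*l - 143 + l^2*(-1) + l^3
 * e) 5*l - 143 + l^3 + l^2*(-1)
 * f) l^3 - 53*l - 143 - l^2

Adding the polynomials and combining like terms:
(l^3 + l*(-51) + l^2*(-2) - 108) + (l*(-2) - 35 + l^2)
= l^3 - 53*l - 143 - l^2
f) l^3 - 53*l - 143 - l^2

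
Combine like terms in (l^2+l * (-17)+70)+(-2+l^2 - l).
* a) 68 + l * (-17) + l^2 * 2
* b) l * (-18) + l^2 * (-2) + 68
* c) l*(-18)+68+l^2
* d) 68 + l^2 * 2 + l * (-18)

Adding the polynomials and combining like terms:
(l^2 + l*(-17) + 70) + (-2 + l^2 - l)
= 68 + l^2 * 2 + l * (-18)
d) 68 + l^2 * 2 + l * (-18)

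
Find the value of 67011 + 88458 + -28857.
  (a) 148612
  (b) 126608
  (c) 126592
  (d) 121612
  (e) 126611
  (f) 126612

First: 67011 + 88458 = 155469
Then: 155469 + -28857 = 126612
f) 126612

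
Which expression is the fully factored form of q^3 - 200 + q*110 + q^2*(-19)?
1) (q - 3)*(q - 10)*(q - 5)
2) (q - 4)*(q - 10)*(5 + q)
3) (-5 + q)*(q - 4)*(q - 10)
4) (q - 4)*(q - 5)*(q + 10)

We need to factor q^3 - 200 + q*110 + q^2*(-19).
The factored form is (-5 + q)*(q - 4)*(q - 10).
3) (-5 + q)*(q - 4)*(q - 10)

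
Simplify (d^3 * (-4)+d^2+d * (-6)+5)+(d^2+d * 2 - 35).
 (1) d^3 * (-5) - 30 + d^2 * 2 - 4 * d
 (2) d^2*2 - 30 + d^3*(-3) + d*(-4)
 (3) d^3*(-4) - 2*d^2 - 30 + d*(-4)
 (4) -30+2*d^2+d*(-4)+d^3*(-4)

Adding the polynomials and combining like terms:
(d^3*(-4) + d^2 + d*(-6) + 5) + (d^2 + d*2 - 35)
= -30+2*d^2+d*(-4)+d^3*(-4)
4) -30+2*d^2+d*(-4)+d^3*(-4)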